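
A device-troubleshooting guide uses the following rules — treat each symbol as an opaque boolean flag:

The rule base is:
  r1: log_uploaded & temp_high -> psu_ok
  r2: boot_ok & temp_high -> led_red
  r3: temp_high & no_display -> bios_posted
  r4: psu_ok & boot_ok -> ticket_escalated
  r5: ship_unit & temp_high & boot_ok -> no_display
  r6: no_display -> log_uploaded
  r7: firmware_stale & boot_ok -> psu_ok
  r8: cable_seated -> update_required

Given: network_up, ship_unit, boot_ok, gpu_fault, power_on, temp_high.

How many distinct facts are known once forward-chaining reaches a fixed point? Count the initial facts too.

12

Round 1: r2 [boot_ok & temp_high -> led_red]; r5 [ship_unit & temp_high & boot_ok -> no_display]. New: led_red, no_display.
Round 2: r3 [temp_high & no_display -> bios_posted]; r6 [no_display -> log_uploaded]. New: bios_posted, log_uploaded.
Round 3: r1 [log_uploaded & temp_high -> psu_ok]. New: psu_ok.
Round 4: r4 [psu_ok & boot_ok -> ticket_escalated]. New: ticket_escalated.
Closure: {bios_posted, boot_ok, gpu_fault, led_red, log_uploaded, network_up, no_display, power_on, psu_ok, ship_unit, temp_high, ticket_escalated} — 12 facts.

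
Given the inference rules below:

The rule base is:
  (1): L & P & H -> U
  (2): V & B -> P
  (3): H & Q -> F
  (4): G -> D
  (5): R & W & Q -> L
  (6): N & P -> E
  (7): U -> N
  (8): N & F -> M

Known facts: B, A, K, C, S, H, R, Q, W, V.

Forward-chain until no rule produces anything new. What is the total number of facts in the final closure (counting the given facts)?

Round 1 fires (2), (3), (5), giving P, F, L.
Round 2 fires (1), giving U.
Round 3 fires (7), giving N.
Round 4 fires (6), (8), giving E, M.
Closure: {A, B, C, E, F, H, K, L, M, N, P, Q, R, S, U, V, W} — 17 facts.

17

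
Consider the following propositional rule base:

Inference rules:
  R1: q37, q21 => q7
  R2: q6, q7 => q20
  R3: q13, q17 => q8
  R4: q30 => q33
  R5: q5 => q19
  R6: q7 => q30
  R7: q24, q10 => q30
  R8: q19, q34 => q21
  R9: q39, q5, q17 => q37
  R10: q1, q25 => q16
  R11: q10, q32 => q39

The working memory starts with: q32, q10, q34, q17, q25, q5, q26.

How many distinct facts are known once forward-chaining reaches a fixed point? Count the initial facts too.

Round 1: R5 [q5 => q19]; R11 [q10, q32 => q39]. New: q19, q39.
Round 2: R8 [q19, q34 => q21]; R9 [q39, q5, q17 => q37]. New: q21, q37.
Round 3: R1 [q37, q21 => q7]. New: q7.
Round 4: R6 [q7 => q30]. New: q30.
Round 5: R4 [q30 => q33]. New: q33.
Closure: {q10, q17, q19, q21, q25, q26, q30, q32, q33, q34, q37, q39, q5, q7} — 14 facts.

14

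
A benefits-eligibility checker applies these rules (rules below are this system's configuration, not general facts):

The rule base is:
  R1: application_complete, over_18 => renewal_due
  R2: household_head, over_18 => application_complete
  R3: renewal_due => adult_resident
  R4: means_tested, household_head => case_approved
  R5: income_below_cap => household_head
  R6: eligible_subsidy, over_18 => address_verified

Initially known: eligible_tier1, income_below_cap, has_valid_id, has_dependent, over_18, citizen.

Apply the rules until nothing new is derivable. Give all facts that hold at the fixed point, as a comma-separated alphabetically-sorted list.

[1] R5 [income_below_cap => household_head]. ⇒ new: household_head.
[2] R2 [household_head, over_18 => application_complete]. ⇒ new: application_complete.
[3] R1 [application_complete, over_18 => renewal_due]. ⇒ new: renewal_due.
[4] R3 [renewal_due => adult_resident]. ⇒ new: adult_resident.

adult_resident, application_complete, citizen, eligible_tier1, has_dependent, has_valid_id, household_head, income_below_cap, over_18, renewal_due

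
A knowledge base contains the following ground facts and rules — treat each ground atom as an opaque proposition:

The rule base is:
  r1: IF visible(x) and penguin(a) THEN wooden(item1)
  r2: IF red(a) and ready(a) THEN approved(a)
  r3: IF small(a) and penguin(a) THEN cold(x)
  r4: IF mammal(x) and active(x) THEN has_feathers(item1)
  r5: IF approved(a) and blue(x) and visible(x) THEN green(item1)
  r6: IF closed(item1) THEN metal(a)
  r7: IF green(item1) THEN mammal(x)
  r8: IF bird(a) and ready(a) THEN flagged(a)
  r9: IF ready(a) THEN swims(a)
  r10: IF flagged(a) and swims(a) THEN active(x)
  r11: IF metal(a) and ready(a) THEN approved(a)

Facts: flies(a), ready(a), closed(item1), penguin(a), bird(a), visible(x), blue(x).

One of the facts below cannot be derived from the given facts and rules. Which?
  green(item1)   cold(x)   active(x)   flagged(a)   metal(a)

[1] r1 [IF visible(x) and penguin(a) THEN wooden(item1)]; r6 [IF closed(item1) THEN metal(a)]; r8 [IF bird(a) and ready(a) THEN flagged(a)]; r9 [IF ready(a) THEN swims(a)]. ⇒ new: wooden(item1), metal(a), flagged(a), swims(a).
[2] r10 [IF flagged(a) and swims(a) THEN active(x)]; r11 [IF metal(a) and ready(a) THEN approved(a)]. ⇒ new: active(x), approved(a).
[3] r5 [IF approved(a) and blue(x) and visible(x) THEN green(item1)]. ⇒ new: green(item1).
[4] r7 [IF green(item1) THEN mammal(x)]. ⇒ new: mammal(x).
[5] r4 [IF mammal(x) and active(x) THEN has_feathers(item1)]. ⇒ new: has_feathers(item1).
Derived: flagged(a) (round 1), green(item1) (round 3), metal(a) (round 1), active(x) (round 2). cold(x) never appears in any round.

cold(x)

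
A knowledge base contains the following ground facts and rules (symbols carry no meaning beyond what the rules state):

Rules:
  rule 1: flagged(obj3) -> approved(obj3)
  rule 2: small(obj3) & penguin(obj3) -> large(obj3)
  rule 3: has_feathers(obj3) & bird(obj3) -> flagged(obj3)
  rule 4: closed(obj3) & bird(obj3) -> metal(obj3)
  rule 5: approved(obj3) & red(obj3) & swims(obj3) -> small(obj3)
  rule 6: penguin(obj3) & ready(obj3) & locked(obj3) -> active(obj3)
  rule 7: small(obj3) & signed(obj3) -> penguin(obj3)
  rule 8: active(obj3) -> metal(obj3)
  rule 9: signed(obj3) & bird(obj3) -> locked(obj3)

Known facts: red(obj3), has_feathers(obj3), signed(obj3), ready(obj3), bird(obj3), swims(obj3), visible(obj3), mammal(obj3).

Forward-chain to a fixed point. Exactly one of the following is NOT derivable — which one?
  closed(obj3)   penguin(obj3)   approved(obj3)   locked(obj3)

closed(obj3)

[1] rule 3 [has_feathers(obj3) & bird(obj3) -> flagged(obj3)]; rule 9 [signed(obj3) & bird(obj3) -> locked(obj3)]. ⇒ new: flagged(obj3), locked(obj3).
[2] rule 1 [flagged(obj3) -> approved(obj3)]. ⇒ new: approved(obj3).
[3] rule 5 [approved(obj3) & red(obj3) & swims(obj3) -> small(obj3)]. ⇒ new: small(obj3).
[4] rule 7 [small(obj3) & signed(obj3) -> penguin(obj3)]. ⇒ new: penguin(obj3).
[5] rule 2 [small(obj3) & penguin(obj3) -> large(obj3)]; rule 6 [penguin(obj3) & ready(obj3) & locked(obj3) -> active(obj3)]. ⇒ new: large(obj3), active(obj3).
[6] rule 8 [active(obj3) -> metal(obj3)]. ⇒ new: metal(obj3).
Derived: penguin(obj3) (round 4), approved(obj3) (round 2), locked(obj3) (round 1). closed(obj3) never appears in any round.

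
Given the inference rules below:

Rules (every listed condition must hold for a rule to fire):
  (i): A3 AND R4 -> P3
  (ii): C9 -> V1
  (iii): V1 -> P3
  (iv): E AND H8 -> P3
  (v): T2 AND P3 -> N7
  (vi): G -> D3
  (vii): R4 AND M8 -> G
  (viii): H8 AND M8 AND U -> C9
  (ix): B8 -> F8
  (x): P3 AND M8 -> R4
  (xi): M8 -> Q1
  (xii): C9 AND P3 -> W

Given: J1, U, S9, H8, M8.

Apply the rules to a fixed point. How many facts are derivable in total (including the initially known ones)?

13

Round 1 fires (viii), (xi), giving C9, Q1.
Round 2 fires (ii), giving V1.
Round 3 fires (iii), giving P3.
Round 4 fires (x), (xii), giving R4, W.
Round 5 fires (vii), giving G.
Round 6 fires (vi), giving D3.
Closure: {C9, D3, G, H8, J1, M8, P3, Q1, R4, S9, U, V1, W} — 13 facts.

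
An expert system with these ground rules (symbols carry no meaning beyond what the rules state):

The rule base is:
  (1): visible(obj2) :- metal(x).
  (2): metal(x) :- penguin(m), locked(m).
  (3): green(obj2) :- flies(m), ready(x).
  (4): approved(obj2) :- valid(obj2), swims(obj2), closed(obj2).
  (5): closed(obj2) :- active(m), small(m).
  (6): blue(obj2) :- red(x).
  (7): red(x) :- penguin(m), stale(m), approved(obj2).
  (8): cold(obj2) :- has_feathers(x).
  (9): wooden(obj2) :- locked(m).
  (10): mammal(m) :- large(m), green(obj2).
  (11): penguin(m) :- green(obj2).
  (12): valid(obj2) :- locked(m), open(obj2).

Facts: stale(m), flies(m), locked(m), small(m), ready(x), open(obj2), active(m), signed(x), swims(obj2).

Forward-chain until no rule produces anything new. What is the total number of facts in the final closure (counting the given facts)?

19

Round 1 — (3), (5), (9), (12), derive green(obj2), closed(obj2), wooden(obj2), valid(obj2).
Round 2 — (4), (11), derive approved(obj2), penguin(m).
Round 3 — (2), (7), derive metal(x), red(x).
Round 4 — (1), (6), derive visible(obj2), blue(obj2).
Closure: {active(m), approved(obj2), blue(obj2), closed(obj2), flies(m), green(obj2), locked(m), metal(x), open(obj2), penguin(m), ready(x), red(x), signed(x), small(m), stale(m), swims(obj2), valid(obj2), visible(obj2), wooden(obj2)} — 19 facts.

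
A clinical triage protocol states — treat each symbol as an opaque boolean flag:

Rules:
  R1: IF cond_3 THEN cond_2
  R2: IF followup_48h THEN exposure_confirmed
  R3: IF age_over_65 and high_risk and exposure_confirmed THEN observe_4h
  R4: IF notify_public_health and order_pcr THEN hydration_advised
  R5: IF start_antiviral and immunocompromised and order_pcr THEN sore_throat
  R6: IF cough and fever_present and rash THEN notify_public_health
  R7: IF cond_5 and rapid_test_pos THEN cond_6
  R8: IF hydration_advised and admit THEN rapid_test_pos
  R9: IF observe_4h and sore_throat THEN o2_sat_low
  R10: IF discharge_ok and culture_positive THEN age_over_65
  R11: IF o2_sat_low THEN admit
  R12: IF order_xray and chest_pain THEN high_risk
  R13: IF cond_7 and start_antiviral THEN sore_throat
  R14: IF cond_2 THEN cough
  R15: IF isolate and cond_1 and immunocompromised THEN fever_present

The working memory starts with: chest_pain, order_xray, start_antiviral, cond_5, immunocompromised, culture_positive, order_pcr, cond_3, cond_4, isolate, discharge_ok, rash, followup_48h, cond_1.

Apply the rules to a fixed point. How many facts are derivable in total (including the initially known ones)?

28

Round 1 fires R1, R2, R5, R10, R12, R15, giving cond_2, exposure_confirmed, sore_throat, age_over_65, high_risk, fever_present.
Round 2 fires R3, R14, giving observe_4h, cough.
Round 3 fires R6, R9, giving notify_public_health, o2_sat_low.
Round 4 fires R4, R11, giving hydration_advised, admit.
Round 5 fires R8, giving rapid_test_pos.
Round 6 fires R7, giving cond_6.
Closure: {admit, age_over_65, chest_pain, cond_1, cond_2, cond_3, cond_4, cond_5, cond_6, cough, culture_positive, discharge_ok, exposure_confirmed, fever_present, followup_48h, high_risk, hydration_advised, immunocompromised, isolate, notify_public_health, o2_sat_low, observe_4h, order_pcr, order_xray, rapid_test_pos, rash, sore_throat, start_antiviral} — 28 facts.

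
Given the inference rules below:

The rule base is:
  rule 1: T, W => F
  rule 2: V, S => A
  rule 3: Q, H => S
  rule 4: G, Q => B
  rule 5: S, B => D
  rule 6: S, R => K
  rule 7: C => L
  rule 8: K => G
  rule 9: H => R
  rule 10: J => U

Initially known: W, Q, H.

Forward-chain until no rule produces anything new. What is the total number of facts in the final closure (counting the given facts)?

Round 1 fires rule 3, rule 9, giving S, R.
Round 2 fires rule 6, giving K.
Round 3 fires rule 8, giving G.
Round 4 fires rule 4, giving B.
Round 5 fires rule 5, giving D.
Closure: {B, D, G, H, K, Q, R, S, W} — 9 facts.

9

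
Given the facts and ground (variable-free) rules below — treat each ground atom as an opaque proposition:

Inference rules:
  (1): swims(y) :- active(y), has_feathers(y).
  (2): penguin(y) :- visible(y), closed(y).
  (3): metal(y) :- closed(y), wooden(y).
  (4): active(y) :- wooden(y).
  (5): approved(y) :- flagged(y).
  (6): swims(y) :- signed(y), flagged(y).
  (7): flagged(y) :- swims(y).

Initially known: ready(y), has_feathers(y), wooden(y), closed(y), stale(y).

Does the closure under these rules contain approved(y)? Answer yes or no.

Round 1: (3) [metal(y) :- closed(y), wooden(y).]; (4) [active(y) :- wooden(y).]. Adds metal(y), active(y).
Round 2: (1) [swims(y) :- active(y), has_feathers(y).]. Adds swims(y).
Round 3: (7) [flagged(y) :- swims(y).]. Adds flagged(y).
Round 4: (5) [approved(y) :- flagged(y).]. Adds approved(y).
approved(y) appears in round 4, so it is derivable.

yes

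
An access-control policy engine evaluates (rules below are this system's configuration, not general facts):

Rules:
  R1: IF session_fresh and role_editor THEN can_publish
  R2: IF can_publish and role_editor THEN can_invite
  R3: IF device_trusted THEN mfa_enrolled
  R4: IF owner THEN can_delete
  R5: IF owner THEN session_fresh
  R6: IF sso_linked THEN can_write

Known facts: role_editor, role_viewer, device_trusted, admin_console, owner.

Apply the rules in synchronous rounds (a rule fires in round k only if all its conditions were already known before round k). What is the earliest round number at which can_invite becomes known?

3

Round 1: R3 [IF device_trusted THEN mfa_enrolled]; R4 [IF owner THEN can_delete]; R5 [IF owner THEN session_fresh]. Adds mfa_enrolled, can_delete, session_fresh.
Round 2: R1 [IF session_fresh and role_editor THEN can_publish]. Adds can_publish.
Round 3: R2 [IF can_publish and role_editor THEN can_invite]. Adds can_invite.
can_invite first appears in round 3.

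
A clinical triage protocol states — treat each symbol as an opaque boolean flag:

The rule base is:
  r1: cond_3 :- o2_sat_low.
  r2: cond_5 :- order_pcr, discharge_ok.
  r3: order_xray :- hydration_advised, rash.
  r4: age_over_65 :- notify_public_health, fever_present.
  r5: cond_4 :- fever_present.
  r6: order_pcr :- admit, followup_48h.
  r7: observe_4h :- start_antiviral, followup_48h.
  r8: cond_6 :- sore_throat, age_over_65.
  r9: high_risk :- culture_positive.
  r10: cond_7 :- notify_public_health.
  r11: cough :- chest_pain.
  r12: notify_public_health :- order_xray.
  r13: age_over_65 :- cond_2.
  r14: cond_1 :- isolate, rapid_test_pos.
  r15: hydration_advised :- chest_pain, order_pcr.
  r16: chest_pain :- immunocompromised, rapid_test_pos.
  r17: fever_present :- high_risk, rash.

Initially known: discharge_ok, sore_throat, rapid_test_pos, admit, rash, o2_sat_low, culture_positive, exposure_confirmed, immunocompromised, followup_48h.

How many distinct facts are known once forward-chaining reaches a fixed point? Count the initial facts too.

24

Round 1: r1 [cond_3 :- o2_sat_low.]; r6 [order_pcr :- admit, followup_48h.]; r9 [high_risk :- culture_positive.]; r16 [chest_pain :- immunocompromised, rapid_test_pos.]. Adds cond_3, order_pcr, high_risk, chest_pain.
Round 2: r2 [cond_5 :- order_pcr, discharge_ok.]; r11 [cough :- chest_pain.]; r15 [hydration_advised :- chest_pain, order_pcr.]; r17 [fever_present :- high_risk, rash.]. Adds cond_5, cough, hydration_advised, fever_present.
Round 3: r3 [order_xray :- hydration_advised, rash.]; r5 [cond_4 :- fever_present.]. Adds order_xray, cond_4.
Round 4: r12 [notify_public_health :- order_xray.]. Adds notify_public_health.
Round 5: r4 [age_over_65 :- notify_public_health, fever_present.]; r10 [cond_7 :- notify_public_health.]. Adds age_over_65, cond_7.
Round 6: r8 [cond_6 :- sore_throat, age_over_65.]. Adds cond_6.
Closure: {admit, age_over_65, chest_pain, cond_3, cond_4, cond_5, cond_6, cond_7, cough, culture_positive, discharge_ok, exposure_confirmed, fever_present, followup_48h, high_risk, hydration_advised, immunocompromised, notify_public_health, o2_sat_low, order_pcr, order_xray, rapid_test_pos, rash, sore_throat} — 24 facts.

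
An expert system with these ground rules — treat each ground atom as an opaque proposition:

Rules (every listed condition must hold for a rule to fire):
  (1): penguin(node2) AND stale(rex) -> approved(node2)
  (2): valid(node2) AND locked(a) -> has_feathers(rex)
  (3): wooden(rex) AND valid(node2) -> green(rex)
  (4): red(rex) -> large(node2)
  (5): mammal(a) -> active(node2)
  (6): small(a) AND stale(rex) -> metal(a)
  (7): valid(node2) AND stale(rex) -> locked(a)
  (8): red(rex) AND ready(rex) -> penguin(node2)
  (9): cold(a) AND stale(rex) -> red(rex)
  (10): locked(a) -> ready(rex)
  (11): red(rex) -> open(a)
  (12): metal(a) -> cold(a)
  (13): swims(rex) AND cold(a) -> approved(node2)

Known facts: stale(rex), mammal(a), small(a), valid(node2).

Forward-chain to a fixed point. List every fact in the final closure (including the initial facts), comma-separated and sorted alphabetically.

Round 1 — (5), (6), (7), derive active(node2), metal(a), locked(a).
Round 2 — (2), (10), (12), derive has_feathers(rex), ready(rex), cold(a).
Round 3 — (9), derive red(rex).
Round 4 — (4), (8), (11), derive large(node2), penguin(node2), open(a).
Round 5 — (1), derive approved(node2).

active(node2), approved(node2), cold(a), has_feathers(rex), large(node2), locked(a), mammal(a), metal(a), open(a), penguin(node2), ready(rex), red(rex), small(a), stale(rex), valid(node2)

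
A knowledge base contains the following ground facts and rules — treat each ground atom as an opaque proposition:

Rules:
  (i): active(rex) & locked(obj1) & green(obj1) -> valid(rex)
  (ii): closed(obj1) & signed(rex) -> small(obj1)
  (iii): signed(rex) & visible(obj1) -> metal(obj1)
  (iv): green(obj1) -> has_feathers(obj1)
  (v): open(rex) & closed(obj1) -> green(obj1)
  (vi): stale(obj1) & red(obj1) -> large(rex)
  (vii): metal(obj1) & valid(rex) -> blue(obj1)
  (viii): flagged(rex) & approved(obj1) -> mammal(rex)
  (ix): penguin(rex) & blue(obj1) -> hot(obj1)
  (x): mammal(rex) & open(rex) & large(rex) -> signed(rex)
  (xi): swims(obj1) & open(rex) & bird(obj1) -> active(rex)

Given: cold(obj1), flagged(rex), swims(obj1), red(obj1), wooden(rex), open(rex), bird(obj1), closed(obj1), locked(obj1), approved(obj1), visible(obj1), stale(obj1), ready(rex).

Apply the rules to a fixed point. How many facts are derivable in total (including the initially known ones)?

23

Round 1: (v) [open(rex) & closed(obj1) -> green(obj1)]; (vi) [stale(obj1) & red(obj1) -> large(rex)]; (viii) [flagged(rex) & approved(obj1) -> mammal(rex)]; (xi) [swims(obj1) & open(rex) & bird(obj1) -> active(rex)]. New: green(obj1), large(rex), mammal(rex), active(rex).
Round 2: (i) [active(rex) & locked(obj1) & green(obj1) -> valid(rex)]; (iv) [green(obj1) -> has_feathers(obj1)]; (x) [mammal(rex) & open(rex) & large(rex) -> signed(rex)]. New: valid(rex), has_feathers(obj1), signed(rex).
Round 3: (ii) [closed(obj1) & signed(rex) -> small(obj1)]; (iii) [signed(rex) & visible(obj1) -> metal(obj1)]. New: small(obj1), metal(obj1).
Round 4: (vii) [metal(obj1) & valid(rex) -> blue(obj1)]. New: blue(obj1).
Closure: {active(rex), approved(obj1), bird(obj1), blue(obj1), closed(obj1), cold(obj1), flagged(rex), green(obj1), has_feathers(obj1), large(rex), locked(obj1), mammal(rex), metal(obj1), open(rex), ready(rex), red(obj1), signed(rex), small(obj1), stale(obj1), swims(obj1), valid(rex), visible(obj1), wooden(rex)} — 23 facts.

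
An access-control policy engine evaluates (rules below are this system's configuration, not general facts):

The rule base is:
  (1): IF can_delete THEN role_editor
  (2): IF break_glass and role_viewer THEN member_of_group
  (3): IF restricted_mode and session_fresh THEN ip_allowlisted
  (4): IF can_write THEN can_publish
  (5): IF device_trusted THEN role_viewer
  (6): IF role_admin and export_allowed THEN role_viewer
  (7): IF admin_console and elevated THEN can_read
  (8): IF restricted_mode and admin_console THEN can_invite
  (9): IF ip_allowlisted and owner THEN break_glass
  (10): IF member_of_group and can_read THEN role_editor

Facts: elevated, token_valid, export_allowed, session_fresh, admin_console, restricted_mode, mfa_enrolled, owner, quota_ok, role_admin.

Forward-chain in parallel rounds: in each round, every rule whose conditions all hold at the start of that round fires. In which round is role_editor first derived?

4

Round 1 fires (3), (6), (7), (8), giving ip_allowlisted, role_viewer, can_read, can_invite.
Round 2 fires (9), giving break_glass.
Round 3 fires (2), giving member_of_group.
Round 4 fires (10), giving role_editor.
role_editor first appears in round 4.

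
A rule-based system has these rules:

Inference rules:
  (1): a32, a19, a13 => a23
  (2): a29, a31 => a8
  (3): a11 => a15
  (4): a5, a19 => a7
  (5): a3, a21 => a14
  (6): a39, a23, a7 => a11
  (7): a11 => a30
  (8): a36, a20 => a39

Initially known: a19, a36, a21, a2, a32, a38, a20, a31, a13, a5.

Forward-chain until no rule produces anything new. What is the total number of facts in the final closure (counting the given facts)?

Round 1 — (1), (4), (8), derive a23, a7, a39.
Round 2 — (6), derive a11.
Round 3 — (3), (7), derive a15, a30.
Closure: {a11, a13, a15, a19, a2, a20, a21, a23, a30, a31, a32, a36, a38, a39, a5, a7} — 16 facts.

16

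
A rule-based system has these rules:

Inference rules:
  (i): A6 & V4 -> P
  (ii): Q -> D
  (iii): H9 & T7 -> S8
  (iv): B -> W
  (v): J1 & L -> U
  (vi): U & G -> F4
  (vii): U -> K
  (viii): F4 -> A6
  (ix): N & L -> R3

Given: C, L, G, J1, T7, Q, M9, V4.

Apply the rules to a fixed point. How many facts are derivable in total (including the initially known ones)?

Round 1: (ii) [Q -> D]; (v) [J1 & L -> U]. Adds D, U.
Round 2: (vi) [U & G -> F4]; (vii) [U -> K]. Adds F4, K.
Round 3: (viii) [F4 -> A6]. Adds A6.
Round 4: (i) [A6 & V4 -> P]. Adds P.
Closure: {A6, C, D, F4, G, J1, K, L, M9, P, Q, T7, U, V4} — 14 facts.

14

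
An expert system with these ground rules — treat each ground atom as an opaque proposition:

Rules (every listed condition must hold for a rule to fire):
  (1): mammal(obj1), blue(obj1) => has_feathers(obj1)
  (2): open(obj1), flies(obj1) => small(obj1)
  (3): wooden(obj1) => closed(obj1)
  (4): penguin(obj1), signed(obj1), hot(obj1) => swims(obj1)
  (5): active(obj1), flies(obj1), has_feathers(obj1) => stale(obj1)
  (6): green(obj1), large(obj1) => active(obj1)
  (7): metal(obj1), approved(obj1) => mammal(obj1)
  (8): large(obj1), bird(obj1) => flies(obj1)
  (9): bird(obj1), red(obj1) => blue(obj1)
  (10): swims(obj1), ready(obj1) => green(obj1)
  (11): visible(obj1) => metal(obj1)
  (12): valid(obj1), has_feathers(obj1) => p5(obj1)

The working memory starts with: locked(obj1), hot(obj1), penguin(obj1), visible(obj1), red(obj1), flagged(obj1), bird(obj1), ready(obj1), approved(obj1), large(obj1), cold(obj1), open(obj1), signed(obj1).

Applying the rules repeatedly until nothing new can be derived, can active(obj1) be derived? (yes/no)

yes

Round 1: (4) [penguin(obj1), signed(obj1), hot(obj1) => swims(obj1)]; (8) [large(obj1), bird(obj1) => flies(obj1)]; (9) [bird(obj1), red(obj1) => blue(obj1)]; (11) [visible(obj1) => metal(obj1)]. New: swims(obj1), flies(obj1), blue(obj1), metal(obj1).
Round 2: (2) [open(obj1), flies(obj1) => small(obj1)]; (7) [metal(obj1), approved(obj1) => mammal(obj1)]; (10) [swims(obj1), ready(obj1) => green(obj1)]. New: small(obj1), mammal(obj1), green(obj1).
Round 3: (1) [mammal(obj1), blue(obj1) => has_feathers(obj1)]; (6) [green(obj1), large(obj1) => active(obj1)]. New: has_feathers(obj1), active(obj1).
Round 4: (5) [active(obj1), flies(obj1), has_feathers(obj1) => stale(obj1)]. New: stale(obj1).
active(obj1) appears in round 3, so it is derivable.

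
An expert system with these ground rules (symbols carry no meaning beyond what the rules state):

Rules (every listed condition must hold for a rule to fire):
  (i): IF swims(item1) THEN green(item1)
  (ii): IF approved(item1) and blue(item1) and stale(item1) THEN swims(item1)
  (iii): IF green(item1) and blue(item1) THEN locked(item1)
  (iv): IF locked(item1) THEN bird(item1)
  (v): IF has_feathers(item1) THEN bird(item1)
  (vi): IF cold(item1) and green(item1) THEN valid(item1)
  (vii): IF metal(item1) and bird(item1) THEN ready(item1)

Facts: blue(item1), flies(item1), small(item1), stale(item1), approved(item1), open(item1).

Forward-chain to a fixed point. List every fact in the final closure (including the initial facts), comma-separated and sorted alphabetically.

approved(item1), bird(item1), blue(item1), flies(item1), green(item1), locked(item1), open(item1), small(item1), stale(item1), swims(item1)

Round 1 fires (ii), giving swims(item1).
Round 2 fires (i), giving green(item1).
Round 3 fires (iii), giving locked(item1).
Round 4 fires (iv), giving bird(item1).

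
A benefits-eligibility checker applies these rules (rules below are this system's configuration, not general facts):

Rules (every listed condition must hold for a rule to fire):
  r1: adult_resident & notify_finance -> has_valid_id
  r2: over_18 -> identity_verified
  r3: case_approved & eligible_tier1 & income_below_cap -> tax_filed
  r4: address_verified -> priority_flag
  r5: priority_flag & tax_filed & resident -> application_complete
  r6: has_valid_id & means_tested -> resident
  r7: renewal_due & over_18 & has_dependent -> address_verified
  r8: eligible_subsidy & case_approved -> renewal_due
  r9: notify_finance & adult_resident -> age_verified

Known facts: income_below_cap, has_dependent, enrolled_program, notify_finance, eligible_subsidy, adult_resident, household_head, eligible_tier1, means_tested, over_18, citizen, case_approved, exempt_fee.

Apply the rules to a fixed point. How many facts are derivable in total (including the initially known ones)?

Round 1: r1 [adult_resident & notify_finance -> has_valid_id]; r2 [over_18 -> identity_verified]; r3 [case_approved & eligible_tier1 & income_below_cap -> tax_filed]; r8 [eligible_subsidy & case_approved -> renewal_due]; r9 [notify_finance & adult_resident -> age_verified]. New: has_valid_id, identity_verified, tax_filed, renewal_due, age_verified.
Round 2: r6 [has_valid_id & means_tested -> resident]; r7 [renewal_due & over_18 & has_dependent -> address_verified]. New: resident, address_verified.
Round 3: r4 [address_verified -> priority_flag]. New: priority_flag.
Round 4: r5 [priority_flag & tax_filed & resident -> application_complete]. New: application_complete.
Closure: {address_verified, adult_resident, age_verified, application_complete, case_approved, citizen, eligible_subsidy, eligible_tier1, enrolled_program, exempt_fee, has_dependent, has_valid_id, household_head, identity_verified, income_below_cap, means_tested, notify_finance, over_18, priority_flag, renewal_due, resident, tax_filed} — 22 facts.

22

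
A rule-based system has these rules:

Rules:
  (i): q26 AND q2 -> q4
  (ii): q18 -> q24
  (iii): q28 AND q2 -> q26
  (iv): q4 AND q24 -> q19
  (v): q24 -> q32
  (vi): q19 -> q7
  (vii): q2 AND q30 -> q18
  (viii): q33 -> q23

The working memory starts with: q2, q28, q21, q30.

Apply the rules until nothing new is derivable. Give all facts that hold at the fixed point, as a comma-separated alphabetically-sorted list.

q18, q19, q2, q21, q24, q26, q28, q30, q32, q4, q7

Round 1: (iii) [q28 AND q2 -> q26]; (vii) [q2 AND q30 -> q18]. New: q26, q18.
Round 2: (i) [q26 AND q2 -> q4]; (ii) [q18 -> q24]. New: q4, q24.
Round 3: (iv) [q4 AND q24 -> q19]; (v) [q24 -> q32]. New: q19, q32.
Round 4: (vi) [q19 -> q7]. New: q7.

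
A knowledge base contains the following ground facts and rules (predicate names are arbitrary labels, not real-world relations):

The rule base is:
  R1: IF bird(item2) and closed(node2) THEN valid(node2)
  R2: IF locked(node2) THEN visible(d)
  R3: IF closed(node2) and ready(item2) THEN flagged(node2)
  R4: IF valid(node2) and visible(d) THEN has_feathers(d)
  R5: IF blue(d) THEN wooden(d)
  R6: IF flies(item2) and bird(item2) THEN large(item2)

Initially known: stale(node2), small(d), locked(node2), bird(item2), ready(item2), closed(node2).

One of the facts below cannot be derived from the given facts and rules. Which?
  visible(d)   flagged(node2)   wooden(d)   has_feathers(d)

wooden(d)

Round 1: R1 [IF bird(item2) and closed(node2) THEN valid(node2)]; R2 [IF locked(node2) THEN visible(d)]; R3 [IF closed(node2) and ready(item2) THEN flagged(node2)]. New: valid(node2), visible(d), flagged(node2).
Round 2: R4 [IF valid(node2) and visible(d) THEN has_feathers(d)]. New: has_feathers(d).
Derived: has_feathers(d) (round 2), flagged(node2) (round 1), visible(d) (round 1). wooden(d) never appears in any round.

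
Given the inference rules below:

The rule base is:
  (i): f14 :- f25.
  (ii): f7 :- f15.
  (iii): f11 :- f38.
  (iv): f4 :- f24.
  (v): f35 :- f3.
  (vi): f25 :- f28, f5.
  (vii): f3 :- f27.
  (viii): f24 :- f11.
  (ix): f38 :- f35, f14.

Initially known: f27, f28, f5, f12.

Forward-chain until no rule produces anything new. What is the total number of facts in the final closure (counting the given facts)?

12

Round 1: (vi) [f25 :- f28, f5.]; (vii) [f3 :- f27.]. New: f25, f3.
Round 2: (i) [f14 :- f25.]; (v) [f35 :- f3.]. New: f14, f35.
Round 3: (ix) [f38 :- f35, f14.]. New: f38.
Round 4: (iii) [f11 :- f38.]. New: f11.
Round 5: (viii) [f24 :- f11.]. New: f24.
Round 6: (iv) [f4 :- f24.]. New: f4.
Closure: {f11, f12, f14, f24, f25, f27, f28, f3, f35, f38, f4, f5} — 12 facts.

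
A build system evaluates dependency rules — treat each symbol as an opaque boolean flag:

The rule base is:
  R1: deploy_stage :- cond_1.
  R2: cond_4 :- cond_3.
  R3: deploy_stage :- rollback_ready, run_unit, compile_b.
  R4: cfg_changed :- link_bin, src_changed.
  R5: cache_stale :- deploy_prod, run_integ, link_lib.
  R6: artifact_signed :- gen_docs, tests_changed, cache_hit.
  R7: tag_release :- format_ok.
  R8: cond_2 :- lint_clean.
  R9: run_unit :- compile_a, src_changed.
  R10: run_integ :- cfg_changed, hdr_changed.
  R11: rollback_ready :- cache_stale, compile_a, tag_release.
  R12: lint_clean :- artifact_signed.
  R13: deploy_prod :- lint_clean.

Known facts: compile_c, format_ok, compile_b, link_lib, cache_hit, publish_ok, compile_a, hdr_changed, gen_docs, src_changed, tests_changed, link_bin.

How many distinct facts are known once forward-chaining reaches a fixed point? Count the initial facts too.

23

[1] R4 [cfg_changed :- link_bin, src_changed.]; R6 [artifact_signed :- gen_docs, tests_changed, cache_hit.]; R7 [tag_release :- format_ok.]; R9 [run_unit :- compile_a, src_changed.]. ⇒ new: cfg_changed, artifact_signed, tag_release, run_unit.
[2] R10 [run_integ :- cfg_changed, hdr_changed.]; R12 [lint_clean :- artifact_signed.]. ⇒ new: run_integ, lint_clean.
[3] R8 [cond_2 :- lint_clean.]; R13 [deploy_prod :- lint_clean.]. ⇒ new: cond_2, deploy_prod.
[4] R5 [cache_stale :- deploy_prod, run_integ, link_lib.]. ⇒ new: cache_stale.
[5] R11 [rollback_ready :- cache_stale, compile_a, tag_release.]. ⇒ new: rollback_ready.
[6] R3 [deploy_stage :- rollback_ready, run_unit, compile_b.]. ⇒ new: deploy_stage.
Closure: {artifact_signed, cache_hit, cache_stale, cfg_changed, compile_a, compile_b, compile_c, cond_2, deploy_prod, deploy_stage, format_ok, gen_docs, hdr_changed, link_bin, link_lib, lint_clean, publish_ok, rollback_ready, run_integ, run_unit, src_changed, tag_release, tests_changed} — 23 facts.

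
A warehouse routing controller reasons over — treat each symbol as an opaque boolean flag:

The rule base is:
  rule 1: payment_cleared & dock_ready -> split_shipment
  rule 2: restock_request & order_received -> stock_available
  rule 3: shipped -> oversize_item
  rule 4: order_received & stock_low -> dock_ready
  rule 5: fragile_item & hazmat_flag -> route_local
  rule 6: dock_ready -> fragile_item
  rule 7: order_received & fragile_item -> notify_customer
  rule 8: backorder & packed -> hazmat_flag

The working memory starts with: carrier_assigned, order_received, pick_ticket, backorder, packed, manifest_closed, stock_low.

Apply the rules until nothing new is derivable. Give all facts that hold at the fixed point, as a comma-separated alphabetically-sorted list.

backorder, carrier_assigned, dock_ready, fragile_item, hazmat_flag, manifest_closed, notify_customer, order_received, packed, pick_ticket, route_local, stock_low

Round 1: rule 4 [order_received & stock_low -> dock_ready]; rule 8 [backorder & packed -> hazmat_flag]. New: dock_ready, hazmat_flag.
Round 2: rule 6 [dock_ready -> fragile_item]. New: fragile_item.
Round 3: rule 5 [fragile_item & hazmat_flag -> route_local]; rule 7 [order_received & fragile_item -> notify_customer]. New: route_local, notify_customer.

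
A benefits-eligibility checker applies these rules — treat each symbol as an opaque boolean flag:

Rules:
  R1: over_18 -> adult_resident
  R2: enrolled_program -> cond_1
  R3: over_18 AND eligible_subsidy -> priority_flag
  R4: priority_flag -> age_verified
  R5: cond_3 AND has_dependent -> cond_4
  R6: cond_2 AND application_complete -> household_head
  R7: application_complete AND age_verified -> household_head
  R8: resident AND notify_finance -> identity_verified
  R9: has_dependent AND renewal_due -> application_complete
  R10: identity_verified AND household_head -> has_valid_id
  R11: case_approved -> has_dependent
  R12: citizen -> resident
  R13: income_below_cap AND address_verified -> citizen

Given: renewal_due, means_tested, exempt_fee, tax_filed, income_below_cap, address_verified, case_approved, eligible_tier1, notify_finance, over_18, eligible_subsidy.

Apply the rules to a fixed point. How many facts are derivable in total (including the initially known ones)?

21

Round 1 fires R1, R3, R11, R13, giving adult_resident, priority_flag, has_dependent, citizen.
Round 2 fires R4, R9, R12, giving age_verified, application_complete, resident.
Round 3 fires R7, R8, giving household_head, identity_verified.
Round 4 fires R10, giving has_valid_id.
Closure: {address_verified, adult_resident, age_verified, application_complete, case_approved, citizen, eligible_subsidy, eligible_tier1, exempt_fee, has_dependent, has_valid_id, household_head, identity_verified, income_below_cap, means_tested, notify_finance, over_18, priority_flag, renewal_due, resident, tax_filed} — 21 facts.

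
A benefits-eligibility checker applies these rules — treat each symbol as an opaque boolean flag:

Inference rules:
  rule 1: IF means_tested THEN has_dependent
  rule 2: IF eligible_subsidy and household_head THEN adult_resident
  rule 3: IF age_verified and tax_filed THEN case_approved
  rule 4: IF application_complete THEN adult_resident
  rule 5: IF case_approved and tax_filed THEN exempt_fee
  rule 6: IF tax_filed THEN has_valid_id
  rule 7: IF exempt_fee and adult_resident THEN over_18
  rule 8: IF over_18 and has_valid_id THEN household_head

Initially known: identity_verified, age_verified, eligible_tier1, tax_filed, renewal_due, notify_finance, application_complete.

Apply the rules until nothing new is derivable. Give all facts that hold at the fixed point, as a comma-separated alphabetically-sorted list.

Round 1: rule 3 [IF age_verified and tax_filed THEN case_approved]; rule 4 [IF application_complete THEN adult_resident]; rule 6 [IF tax_filed THEN has_valid_id]. Adds case_approved, adult_resident, has_valid_id.
Round 2: rule 5 [IF case_approved and tax_filed THEN exempt_fee]. Adds exempt_fee.
Round 3: rule 7 [IF exempt_fee and adult_resident THEN over_18]. Adds over_18.
Round 4: rule 8 [IF over_18 and has_valid_id THEN household_head]. Adds household_head.

adult_resident, age_verified, application_complete, case_approved, eligible_tier1, exempt_fee, has_valid_id, household_head, identity_verified, notify_finance, over_18, renewal_due, tax_filed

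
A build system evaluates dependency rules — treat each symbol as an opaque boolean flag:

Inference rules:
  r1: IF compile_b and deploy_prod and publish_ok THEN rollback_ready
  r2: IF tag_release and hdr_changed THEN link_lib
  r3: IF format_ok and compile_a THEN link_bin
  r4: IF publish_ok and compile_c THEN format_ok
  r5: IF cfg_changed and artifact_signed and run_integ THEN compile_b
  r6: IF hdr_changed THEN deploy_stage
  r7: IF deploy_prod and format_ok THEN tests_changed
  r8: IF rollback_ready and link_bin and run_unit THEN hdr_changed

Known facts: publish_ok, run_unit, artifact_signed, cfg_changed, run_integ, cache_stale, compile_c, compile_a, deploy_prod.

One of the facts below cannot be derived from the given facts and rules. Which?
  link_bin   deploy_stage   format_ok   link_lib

Round 1 fires r4, r5, giving format_ok, compile_b.
Round 2 fires r1, r3, r7, giving rollback_ready, link_bin, tests_changed.
Round 3 fires r8, giving hdr_changed.
Round 4 fires r6, giving deploy_stage.
Derived: format_ok (round 1), link_bin (round 2), deploy_stage (round 4). link_lib never appears in any round.

link_lib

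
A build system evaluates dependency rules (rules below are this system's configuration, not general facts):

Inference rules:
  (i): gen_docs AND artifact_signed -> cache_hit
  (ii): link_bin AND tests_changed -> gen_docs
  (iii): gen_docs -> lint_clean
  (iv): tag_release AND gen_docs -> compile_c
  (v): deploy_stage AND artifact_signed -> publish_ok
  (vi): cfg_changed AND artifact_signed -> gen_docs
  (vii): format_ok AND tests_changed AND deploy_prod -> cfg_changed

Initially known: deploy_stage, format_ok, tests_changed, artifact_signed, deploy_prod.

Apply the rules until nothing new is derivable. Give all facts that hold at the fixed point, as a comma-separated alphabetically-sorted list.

artifact_signed, cache_hit, cfg_changed, deploy_prod, deploy_stage, format_ok, gen_docs, lint_clean, publish_ok, tests_changed

Round 1: (v) [deploy_stage AND artifact_signed -> publish_ok]; (vii) [format_ok AND tests_changed AND deploy_prod -> cfg_changed]. Adds publish_ok, cfg_changed.
Round 2: (vi) [cfg_changed AND artifact_signed -> gen_docs]. Adds gen_docs.
Round 3: (i) [gen_docs AND artifact_signed -> cache_hit]; (iii) [gen_docs -> lint_clean]. Adds cache_hit, lint_clean.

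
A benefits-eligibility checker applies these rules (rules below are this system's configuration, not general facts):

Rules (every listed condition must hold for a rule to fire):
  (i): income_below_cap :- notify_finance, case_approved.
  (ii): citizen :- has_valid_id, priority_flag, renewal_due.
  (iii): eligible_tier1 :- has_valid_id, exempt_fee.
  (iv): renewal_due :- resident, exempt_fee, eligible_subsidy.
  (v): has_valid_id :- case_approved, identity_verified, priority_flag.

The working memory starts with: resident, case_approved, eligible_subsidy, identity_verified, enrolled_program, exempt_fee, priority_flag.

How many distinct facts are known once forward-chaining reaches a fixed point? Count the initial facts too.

11

[1] (iv) [renewal_due :- resident, exempt_fee, eligible_subsidy.]; (v) [has_valid_id :- case_approved, identity_verified, priority_flag.]. ⇒ new: renewal_due, has_valid_id.
[2] (ii) [citizen :- has_valid_id, priority_flag, renewal_due.]; (iii) [eligible_tier1 :- has_valid_id, exempt_fee.]. ⇒ new: citizen, eligible_tier1.
Closure: {case_approved, citizen, eligible_subsidy, eligible_tier1, enrolled_program, exempt_fee, has_valid_id, identity_verified, priority_flag, renewal_due, resident} — 11 facts.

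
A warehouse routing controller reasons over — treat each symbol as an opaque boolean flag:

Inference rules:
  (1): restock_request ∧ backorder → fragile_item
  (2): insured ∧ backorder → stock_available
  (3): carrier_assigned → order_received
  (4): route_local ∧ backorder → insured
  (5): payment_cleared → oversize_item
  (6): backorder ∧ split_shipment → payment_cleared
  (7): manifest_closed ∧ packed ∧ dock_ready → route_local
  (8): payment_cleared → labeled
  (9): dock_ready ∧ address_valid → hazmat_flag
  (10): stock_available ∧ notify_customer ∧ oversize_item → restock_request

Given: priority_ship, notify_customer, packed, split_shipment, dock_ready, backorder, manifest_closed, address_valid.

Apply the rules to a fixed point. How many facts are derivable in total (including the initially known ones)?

Round 1 — (6), (7), (9), derive payment_cleared, route_local, hazmat_flag.
Round 2 — (4), (5), (8), derive insured, oversize_item, labeled.
Round 3 — (2), derive stock_available.
Round 4 — (10), derive restock_request.
Round 5 — (1), derive fragile_item.
Closure: {address_valid, backorder, dock_ready, fragile_item, hazmat_flag, insured, labeled, manifest_closed, notify_customer, oversize_item, packed, payment_cleared, priority_ship, restock_request, route_local, split_shipment, stock_available} — 17 facts.

17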